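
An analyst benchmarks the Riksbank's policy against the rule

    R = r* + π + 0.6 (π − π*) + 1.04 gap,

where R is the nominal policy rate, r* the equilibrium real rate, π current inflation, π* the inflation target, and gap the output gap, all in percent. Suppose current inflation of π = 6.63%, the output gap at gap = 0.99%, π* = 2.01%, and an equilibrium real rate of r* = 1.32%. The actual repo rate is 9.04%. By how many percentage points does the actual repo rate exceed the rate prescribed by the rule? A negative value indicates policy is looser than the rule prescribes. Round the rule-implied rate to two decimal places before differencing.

-2.71 pp

R = 1.32 + 6.63 + 0.6 × (6.63 − 2.01) + 1.04 × 0.99
   = 1.32 + 6.63 + 2.772 + 1.0296 = 11.75
Deviation = 9.04 − 11.75 = -2.71 pp.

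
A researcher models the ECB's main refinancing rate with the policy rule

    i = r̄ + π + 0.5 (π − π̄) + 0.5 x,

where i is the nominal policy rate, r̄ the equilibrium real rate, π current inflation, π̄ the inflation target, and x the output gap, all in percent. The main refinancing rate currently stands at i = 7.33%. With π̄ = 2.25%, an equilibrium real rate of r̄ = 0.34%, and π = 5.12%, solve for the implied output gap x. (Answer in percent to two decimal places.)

0.5 x = 7.33 − 0.34 − 5.12 − 0.5 × (5.12 − 2.25) = 0.435
x = 0.435 / 0.5 = 0.87

0.87%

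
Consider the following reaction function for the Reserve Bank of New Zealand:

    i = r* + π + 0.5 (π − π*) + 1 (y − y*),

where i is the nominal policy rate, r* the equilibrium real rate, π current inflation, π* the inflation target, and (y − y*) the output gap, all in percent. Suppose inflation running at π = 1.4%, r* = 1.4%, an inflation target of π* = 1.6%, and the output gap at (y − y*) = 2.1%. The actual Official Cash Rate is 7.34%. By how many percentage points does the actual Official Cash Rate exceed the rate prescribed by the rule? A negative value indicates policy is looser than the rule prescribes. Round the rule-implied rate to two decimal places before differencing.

i = 1.4 + 1.4 + 0.5 × (1.4 − 1.6) + 1 × 2.1
   = 1.4 + 1.4 − 0.1 + 2.1 = 4.80
Deviation = 7.34 − 4.80 = 2.54 pp.

2.54 pp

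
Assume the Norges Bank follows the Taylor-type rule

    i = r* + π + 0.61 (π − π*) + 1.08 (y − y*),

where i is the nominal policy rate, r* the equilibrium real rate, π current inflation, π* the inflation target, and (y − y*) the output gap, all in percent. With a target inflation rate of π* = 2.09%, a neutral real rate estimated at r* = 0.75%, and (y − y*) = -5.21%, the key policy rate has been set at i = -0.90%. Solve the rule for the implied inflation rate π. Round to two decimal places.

3.26%

Collecting π: i = r* + (1 + 0.61) π − 0.61 π* + 1.08 (y − y*)
1.61 π = -0.90 − 0.75 + 0.61 × 2.09 − 1.08 × (-5.21) = 5.2517
π = 5.2517 / 1.61 = 3.26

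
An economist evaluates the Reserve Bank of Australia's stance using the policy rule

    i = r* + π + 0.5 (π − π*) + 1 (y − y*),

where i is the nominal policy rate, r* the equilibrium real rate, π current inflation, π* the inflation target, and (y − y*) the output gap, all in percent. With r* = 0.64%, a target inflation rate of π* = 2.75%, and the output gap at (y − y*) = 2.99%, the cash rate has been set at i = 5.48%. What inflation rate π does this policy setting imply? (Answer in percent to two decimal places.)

Collecting π: i = r* + (1 + 0.5) π − 0.5 π* + 1 (y − y*)
1.5 π = 5.48 − 0.64 + 0.5 × 2.75 − 1 × 2.99 = 3.225
π = 3.225 / 1.5 = 2.15

2.15%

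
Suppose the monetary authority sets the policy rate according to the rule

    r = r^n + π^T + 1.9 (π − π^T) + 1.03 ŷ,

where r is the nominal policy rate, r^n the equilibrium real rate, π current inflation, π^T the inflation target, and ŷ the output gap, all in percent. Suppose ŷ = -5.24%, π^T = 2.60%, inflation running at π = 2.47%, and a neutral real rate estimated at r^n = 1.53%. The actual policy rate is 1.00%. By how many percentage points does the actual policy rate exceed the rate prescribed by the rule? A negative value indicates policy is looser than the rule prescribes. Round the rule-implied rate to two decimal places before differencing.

r = 1.53 + 2.60 + 1.9 × (2.47 − 2.60) + 1.03 × (-5.24)
   = 1.53 + 2.6 − 0.247 − 5.3972 = -1.51
Deviation = 1.00 − (-1.51) = 2.51 pp.

2.51 pp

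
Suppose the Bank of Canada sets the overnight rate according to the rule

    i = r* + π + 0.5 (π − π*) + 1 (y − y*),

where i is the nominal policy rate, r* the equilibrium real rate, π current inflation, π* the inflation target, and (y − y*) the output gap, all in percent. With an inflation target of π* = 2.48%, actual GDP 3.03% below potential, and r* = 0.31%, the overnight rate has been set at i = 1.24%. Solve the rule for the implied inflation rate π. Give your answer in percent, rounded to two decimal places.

Output 3.03% below potential → (y − y*) = -3.03.
Collecting π: i = r* + (1 + 0.5) π − 0.5 π* + 1 (y − y*)
1.5 π = 1.24 − 0.31 + 0.5 × 2.48 − 1 × (-3.03) = 5.2
π = 5.2 / 1.5 = 3.47

3.47%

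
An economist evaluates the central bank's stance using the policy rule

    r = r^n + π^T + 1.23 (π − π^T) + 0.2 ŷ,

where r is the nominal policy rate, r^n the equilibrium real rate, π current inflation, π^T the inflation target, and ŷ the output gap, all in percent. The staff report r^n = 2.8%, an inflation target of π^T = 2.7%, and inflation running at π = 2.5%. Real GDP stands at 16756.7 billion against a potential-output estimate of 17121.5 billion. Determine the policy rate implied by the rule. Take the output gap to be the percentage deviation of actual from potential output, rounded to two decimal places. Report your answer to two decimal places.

4.83%

Output gap = 100 × (16756.7 − 17121.5) / 17121.5 = -2.13%.
r = 2.80 + 2.70 + 1.23 × (2.50 − 2.70) + 0.2 × (-2.13)
   = 2.80 + 2.7 − 0.246 − 0.426 = 4.83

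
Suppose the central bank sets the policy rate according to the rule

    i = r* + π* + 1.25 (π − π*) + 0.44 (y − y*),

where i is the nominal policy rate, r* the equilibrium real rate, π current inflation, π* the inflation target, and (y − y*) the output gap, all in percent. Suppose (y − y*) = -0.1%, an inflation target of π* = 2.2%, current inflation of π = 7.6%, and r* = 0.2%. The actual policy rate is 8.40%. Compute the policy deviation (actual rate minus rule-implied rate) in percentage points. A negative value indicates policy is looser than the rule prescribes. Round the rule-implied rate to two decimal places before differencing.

-0.71 pp

i = 0.2 + 2.2 + 1.25 × (7.6 − 2.2) + 0.44 × (-0.1)
   = 0.2 + 2.2 + 6.75 − 0.044 = 9.11
Deviation = 8.40 − 9.11 = -0.71 pp.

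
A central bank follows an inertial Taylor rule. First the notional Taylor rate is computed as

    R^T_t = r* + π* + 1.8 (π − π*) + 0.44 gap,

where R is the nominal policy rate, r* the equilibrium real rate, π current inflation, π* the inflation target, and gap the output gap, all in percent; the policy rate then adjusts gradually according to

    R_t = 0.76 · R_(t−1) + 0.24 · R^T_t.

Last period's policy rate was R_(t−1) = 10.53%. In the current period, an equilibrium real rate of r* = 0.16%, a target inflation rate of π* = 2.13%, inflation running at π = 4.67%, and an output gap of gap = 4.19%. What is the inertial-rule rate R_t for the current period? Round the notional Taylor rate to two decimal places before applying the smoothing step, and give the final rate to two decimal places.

10.09%

R^T_t = 0.16 + 2.13 + 1.8 × (4.67 − 2.13) + 0.44 × 4.19
   = 0.16 + 2.13 + 4.572 + 1.8436 = 8.71
R_t = 0.76 × 10.53 + 0.24 × 8.71 = 8.0028 + 2.0904 = 10.09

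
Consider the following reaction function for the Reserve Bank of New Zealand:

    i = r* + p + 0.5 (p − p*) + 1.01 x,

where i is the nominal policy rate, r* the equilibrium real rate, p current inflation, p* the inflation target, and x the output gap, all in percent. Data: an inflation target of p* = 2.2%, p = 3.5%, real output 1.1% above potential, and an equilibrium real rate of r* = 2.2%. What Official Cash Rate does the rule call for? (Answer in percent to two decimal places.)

Output 1.1% above potential → x = 1.1.
i = 2.2 + 3.5 + 0.5 × (3.5 − 2.2) + 1.01 × 1.1
   = 2.2 + 3.5 + 0.65 + 1.111 = 7.46

7.46%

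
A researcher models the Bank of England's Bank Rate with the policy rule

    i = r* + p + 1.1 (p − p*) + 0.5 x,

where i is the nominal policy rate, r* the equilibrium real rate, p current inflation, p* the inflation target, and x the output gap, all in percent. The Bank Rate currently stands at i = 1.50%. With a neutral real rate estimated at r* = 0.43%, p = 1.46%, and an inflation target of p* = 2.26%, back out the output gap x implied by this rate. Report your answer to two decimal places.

0.5 x = 1.50 − 0.43 − 1.46 − 1.1 × (1.46 − 2.26) = 0.49
x = 0.49 / 0.5 = 0.98

0.98%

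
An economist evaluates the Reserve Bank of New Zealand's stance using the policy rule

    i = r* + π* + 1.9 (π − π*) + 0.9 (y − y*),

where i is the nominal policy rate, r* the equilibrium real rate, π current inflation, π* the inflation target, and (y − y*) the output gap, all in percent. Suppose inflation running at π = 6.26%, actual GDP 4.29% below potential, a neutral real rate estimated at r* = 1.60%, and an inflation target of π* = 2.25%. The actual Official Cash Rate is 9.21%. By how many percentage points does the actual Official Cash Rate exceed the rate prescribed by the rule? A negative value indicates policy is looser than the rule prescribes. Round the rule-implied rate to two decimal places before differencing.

Output 4.29% below potential → (y − y*) = -4.29.
i = 1.60 + 2.25 + 1.9 × (6.26 − 2.25) + 0.9 × (-4.29)
   = 1.60 + 2.25 + 7.619 − 3.861 = 7.61
Deviation = 9.21 − 7.61 = 1.60 pp.

1.60 pp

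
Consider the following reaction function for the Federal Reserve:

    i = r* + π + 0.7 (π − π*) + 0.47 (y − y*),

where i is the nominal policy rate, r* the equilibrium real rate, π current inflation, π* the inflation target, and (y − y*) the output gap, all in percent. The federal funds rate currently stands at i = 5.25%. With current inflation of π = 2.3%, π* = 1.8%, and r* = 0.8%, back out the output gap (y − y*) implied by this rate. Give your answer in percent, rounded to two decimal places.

0.47 (y − y*) = 5.25 − 0.8 − 2.3 − 0.7 × (2.3 − 1.8) = 1.8
(y − y*) = 1.8 / 0.47 = 3.83

3.83%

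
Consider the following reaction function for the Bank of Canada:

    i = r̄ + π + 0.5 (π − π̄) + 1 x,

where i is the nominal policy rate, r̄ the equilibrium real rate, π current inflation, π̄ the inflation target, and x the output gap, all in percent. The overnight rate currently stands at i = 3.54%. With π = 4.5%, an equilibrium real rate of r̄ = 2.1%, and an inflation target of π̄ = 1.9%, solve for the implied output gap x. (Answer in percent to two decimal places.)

1 x = 3.54 − 2.1 − 4.5 − 0.5 × (4.5 − 1.9) = -4.36
x = -4.36 / 1 = -4.36

-4.36%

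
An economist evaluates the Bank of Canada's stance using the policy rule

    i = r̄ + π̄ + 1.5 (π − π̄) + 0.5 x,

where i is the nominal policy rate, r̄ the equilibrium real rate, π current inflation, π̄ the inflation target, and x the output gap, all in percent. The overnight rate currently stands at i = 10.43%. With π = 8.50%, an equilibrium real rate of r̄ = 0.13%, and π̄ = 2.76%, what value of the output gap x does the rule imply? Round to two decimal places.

0.5 x = 10.43 − 0.13 − 2.76 − 1.5 × (8.50 − 2.76) = -1.07
x = -1.07 / 0.5 = -2.14

-2.14%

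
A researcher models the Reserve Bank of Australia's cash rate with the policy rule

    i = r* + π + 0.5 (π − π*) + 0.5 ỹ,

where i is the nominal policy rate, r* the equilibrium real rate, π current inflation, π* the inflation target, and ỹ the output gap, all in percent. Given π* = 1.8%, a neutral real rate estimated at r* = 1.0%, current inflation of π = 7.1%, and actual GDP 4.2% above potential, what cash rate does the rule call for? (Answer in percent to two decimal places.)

Output 4.2% above potential → ỹ = 4.2.
i = 1.0 + 7.1 + 0.5 × (7.1 − 1.8) + 0.5 × 4.2
   = 1.0 + 7.1 + 2.65 + 2.1 = 12.85

12.85%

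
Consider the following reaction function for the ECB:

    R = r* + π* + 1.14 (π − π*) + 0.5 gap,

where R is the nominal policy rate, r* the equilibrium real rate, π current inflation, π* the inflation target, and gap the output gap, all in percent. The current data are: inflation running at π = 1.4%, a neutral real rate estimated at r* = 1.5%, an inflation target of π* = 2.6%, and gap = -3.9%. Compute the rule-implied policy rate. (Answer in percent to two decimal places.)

R = 1.5 + 2.6 + 1.14 × (1.4 − 2.6) + 0.5 × (-3.9)
   = 1.5 + 2.6 − 1.368 − 1.95 = 0.78

0.78%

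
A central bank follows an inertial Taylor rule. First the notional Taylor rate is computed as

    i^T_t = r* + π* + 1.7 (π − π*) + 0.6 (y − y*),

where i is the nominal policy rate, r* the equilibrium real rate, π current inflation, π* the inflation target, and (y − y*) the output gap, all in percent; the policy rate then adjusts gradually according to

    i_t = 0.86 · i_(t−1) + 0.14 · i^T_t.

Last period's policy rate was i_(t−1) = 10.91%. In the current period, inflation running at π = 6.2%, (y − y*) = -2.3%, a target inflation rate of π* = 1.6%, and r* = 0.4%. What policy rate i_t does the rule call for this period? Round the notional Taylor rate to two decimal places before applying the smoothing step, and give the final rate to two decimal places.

i^T_t = 0.4 + 1.6 + 1.7 × (6.2 − 1.6) + 0.6 × (-2.3)
   = 0.4 + 1.6 + 7.82 − 1.38 = 8.44
i_t = 0.86 × 10.91 + 0.14 × 8.44 = 9.3826 + 1.1816 = 10.56

10.56%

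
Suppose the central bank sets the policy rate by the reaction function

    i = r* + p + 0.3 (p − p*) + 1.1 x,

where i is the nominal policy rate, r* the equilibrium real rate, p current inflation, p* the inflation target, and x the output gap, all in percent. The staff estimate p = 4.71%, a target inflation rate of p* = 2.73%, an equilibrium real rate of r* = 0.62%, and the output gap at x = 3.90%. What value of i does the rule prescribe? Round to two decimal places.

i = 0.62 + 4.71 + 0.3 × (4.71 − 2.73) + 1.1 × 3.90
   = 0.62 + 4.71 + 0.594 + 4.29 = 10.21

10.21%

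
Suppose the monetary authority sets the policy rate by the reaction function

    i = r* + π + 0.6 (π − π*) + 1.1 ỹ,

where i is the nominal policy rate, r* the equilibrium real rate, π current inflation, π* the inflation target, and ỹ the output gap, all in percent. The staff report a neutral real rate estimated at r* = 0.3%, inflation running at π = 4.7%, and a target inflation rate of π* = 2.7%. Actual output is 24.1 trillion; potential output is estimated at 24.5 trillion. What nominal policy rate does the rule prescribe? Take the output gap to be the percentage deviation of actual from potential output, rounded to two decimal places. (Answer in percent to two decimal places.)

4.41%

Output gap = 100 × (24.1 − 24.5) / 24.5 = -1.63%.
i = 0.30 + 4.70 + 0.6 × (4.70 − 2.70) + 1.1 × (-1.63)
   = 0.30 + 4.7 + 1.2 − 1.793 = 4.41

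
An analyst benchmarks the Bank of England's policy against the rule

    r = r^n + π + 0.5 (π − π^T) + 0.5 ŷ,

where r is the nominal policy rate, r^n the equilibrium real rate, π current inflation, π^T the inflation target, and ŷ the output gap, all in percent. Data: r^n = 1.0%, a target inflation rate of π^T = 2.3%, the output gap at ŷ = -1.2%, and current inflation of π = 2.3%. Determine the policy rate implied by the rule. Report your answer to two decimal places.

r = 1.0 + 2.3 + 0.5 × (2.3 − 2.3) + 0.5 × (-1.2)
   = 1.0 + 2.3 + 0 − 0.6 = 2.70

2.70%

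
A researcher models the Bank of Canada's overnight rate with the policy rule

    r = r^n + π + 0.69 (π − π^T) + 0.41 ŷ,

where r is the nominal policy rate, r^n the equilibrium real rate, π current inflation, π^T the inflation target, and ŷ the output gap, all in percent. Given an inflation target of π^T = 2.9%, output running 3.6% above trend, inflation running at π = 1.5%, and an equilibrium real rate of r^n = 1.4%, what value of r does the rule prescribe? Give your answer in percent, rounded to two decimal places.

Output 3.6% above potential → ŷ = 3.6.
r = 1.4 + 1.5 + 0.69 × (1.5 − 2.9) + 0.41 × 3.6
   = 1.4 + 1.5 − 0.966 + 1.476 = 3.41

3.41%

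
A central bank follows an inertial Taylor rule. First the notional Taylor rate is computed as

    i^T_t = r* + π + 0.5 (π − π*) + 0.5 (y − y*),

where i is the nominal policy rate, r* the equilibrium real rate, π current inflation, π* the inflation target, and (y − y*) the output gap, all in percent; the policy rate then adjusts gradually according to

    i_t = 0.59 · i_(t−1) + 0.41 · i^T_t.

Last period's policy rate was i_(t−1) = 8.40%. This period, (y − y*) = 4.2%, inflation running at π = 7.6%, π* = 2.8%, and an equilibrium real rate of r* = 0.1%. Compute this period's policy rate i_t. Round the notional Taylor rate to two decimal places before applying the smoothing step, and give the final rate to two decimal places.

9.96%

i^T_t = 0.1 + 7.6 + 0.5 × (7.6 − 2.8) + 0.5 × 4.2
   = 0.1 + 7.6 + 2.4 + 2.1 = 12.20
i_t = 0.59 × 8.40 + 0.41 × 12.20 = 4.956 + 5.002 = 9.96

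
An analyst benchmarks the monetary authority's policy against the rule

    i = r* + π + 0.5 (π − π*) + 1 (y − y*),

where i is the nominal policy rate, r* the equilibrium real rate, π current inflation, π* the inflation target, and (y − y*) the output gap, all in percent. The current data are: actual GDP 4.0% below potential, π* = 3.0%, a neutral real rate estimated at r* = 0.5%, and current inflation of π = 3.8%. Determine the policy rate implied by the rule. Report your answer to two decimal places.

0.70%

Output 4.0% below potential → (y − y*) = -4.0.
i = 0.5 + 3.8 + 0.5 × (3.8 − 3.0) + 1 × (-4.0)
   = 0.5 + 3.8 + 0.4 − 4 = 0.70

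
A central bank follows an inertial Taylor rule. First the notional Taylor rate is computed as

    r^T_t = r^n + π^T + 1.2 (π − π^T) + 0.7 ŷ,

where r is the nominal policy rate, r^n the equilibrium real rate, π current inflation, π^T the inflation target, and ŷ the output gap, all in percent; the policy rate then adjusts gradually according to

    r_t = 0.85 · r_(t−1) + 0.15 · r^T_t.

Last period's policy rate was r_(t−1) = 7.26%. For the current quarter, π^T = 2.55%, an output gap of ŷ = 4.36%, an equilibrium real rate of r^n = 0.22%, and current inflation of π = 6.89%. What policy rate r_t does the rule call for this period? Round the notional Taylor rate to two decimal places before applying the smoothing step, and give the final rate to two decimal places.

r^T_t = 0.22 + 2.55 + 1.2 × (6.89 − 2.55) + 0.7 × 4.36
   = 0.22 + 2.55 + 5.208 + 3.052 = 11.03
r_t = 0.85 × 7.26 + 0.15 × 11.03 = 6.171 + 1.6545 = 7.83

7.83%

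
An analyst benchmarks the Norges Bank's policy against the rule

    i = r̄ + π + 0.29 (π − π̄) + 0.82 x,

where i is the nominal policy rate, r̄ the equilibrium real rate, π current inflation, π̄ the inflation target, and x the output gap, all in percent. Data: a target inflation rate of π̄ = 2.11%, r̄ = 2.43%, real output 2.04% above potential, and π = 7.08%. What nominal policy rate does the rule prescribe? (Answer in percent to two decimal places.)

12.62%

Output 2.04% above potential → x = 2.04.
i = 2.43 + 7.08 + 0.29 × (7.08 − 2.11) + 0.82 × 2.04
   = 2.43 + 7.08 + 1.4413 + 1.6728 = 12.62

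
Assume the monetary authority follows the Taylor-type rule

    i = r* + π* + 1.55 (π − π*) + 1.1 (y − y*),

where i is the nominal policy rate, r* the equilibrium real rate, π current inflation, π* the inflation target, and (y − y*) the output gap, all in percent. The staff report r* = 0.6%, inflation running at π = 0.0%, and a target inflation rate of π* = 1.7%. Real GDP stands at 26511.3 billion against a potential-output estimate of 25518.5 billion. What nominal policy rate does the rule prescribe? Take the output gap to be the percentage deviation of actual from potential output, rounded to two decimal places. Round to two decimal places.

3.94%

Output gap = 100 × (26511.3 − 25518.5) / 25518.5 = 3.89%.
i = 0.60 + 1.70 + 1.55 × (0.00 − 1.70) + 1.1 × 3.89
   = 0.60 + 1.7 − 2.635 + 4.279 = 3.94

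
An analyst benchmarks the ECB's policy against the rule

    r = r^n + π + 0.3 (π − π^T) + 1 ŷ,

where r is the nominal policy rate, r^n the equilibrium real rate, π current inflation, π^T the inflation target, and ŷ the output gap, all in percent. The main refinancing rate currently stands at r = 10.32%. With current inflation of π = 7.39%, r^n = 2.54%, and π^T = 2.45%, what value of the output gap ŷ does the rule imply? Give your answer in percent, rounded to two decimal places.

-1.09%

1 ŷ = 10.32 − 2.54 − 7.39 − 0.3 × (7.39 − 2.45) = -1.092
ŷ = -1.092 / 1 = -1.09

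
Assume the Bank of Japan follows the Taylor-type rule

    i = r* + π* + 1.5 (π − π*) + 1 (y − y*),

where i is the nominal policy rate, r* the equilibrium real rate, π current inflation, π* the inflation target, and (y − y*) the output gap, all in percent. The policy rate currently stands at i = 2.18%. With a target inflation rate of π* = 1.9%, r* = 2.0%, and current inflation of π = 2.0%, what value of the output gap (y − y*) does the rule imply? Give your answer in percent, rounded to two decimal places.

-1.87%

1 (y − y*) = 2.18 − 2.0 − 1.9 − 1.5 × (2.0 − 1.9) = -1.87
(y − y*) = -1.87 / 1 = -1.87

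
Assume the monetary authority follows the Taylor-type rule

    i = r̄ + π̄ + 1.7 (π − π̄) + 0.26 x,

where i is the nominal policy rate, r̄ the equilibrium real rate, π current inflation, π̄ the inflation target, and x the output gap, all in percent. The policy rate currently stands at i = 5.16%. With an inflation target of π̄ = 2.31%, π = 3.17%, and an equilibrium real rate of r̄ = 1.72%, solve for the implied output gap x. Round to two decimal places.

-1.28%

0.26 x = 5.16 − 1.72 − 2.31 − 1.7 × (3.17 − 2.31) = -0.332
x = -0.332 / 0.26 = -1.28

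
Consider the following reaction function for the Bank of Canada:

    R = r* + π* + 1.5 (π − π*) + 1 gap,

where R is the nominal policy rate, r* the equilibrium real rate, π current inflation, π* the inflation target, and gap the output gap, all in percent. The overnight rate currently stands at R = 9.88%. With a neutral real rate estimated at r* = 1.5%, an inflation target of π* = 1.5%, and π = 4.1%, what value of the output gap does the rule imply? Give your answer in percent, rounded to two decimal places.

1 gap = 9.88 − 1.5 − 1.5 − 1.5 × (4.1 − 1.5) = 2.98
gap = 2.98 / 1 = 2.98

2.98%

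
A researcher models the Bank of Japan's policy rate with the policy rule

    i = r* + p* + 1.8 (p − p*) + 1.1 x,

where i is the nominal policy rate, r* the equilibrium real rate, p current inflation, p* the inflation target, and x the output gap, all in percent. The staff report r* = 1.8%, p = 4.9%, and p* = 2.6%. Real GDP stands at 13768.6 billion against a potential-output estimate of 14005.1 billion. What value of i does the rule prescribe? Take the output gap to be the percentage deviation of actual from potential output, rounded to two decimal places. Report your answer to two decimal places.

6.68%

Output gap = 100 × (13768.6 − 14005.1) / 14005.1 = -1.69%.
i = 1.80 + 2.60 + 1.8 × (4.90 − 2.60) + 1.1 × (-1.69)
   = 1.80 + 2.6 + 4.14 − 1.859 = 6.68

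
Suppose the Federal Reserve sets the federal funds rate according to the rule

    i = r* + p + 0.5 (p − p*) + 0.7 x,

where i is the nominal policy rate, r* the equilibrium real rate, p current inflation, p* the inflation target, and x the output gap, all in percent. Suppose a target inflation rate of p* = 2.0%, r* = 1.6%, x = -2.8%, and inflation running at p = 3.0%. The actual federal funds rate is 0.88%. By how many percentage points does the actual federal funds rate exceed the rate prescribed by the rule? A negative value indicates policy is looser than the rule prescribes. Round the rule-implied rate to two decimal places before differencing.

i = 1.6 + 3.0 + 0.5 × (3.0 − 2.0) + 0.7 × (-2.8)
   = 1.6 + 3 + 0.5 − 1.96 = 3.14
Deviation = 0.88 − 3.14 = -2.26 pp.

-2.26 pp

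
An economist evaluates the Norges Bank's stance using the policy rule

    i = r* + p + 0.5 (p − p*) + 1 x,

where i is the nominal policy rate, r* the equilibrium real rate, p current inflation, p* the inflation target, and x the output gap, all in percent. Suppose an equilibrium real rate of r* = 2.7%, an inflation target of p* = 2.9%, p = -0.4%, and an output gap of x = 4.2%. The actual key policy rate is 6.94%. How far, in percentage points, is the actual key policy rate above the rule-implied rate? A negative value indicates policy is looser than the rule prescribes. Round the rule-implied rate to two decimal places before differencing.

2.09 pp

i = 2.7 + (-0.4) + 0.5 × (-0.4 − 2.9) + 1 × 4.2
   = 2.7 − 0.4 − 1.65 + 4.2 = 4.85
Deviation = 6.94 − 4.85 = 2.09 pp.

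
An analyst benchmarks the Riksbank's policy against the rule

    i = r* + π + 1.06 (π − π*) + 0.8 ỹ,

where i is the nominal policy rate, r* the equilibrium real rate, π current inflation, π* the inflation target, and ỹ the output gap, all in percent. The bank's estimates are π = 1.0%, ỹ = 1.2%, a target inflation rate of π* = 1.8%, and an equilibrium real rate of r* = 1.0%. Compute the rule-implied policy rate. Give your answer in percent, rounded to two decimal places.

i = 1.0 + 1.0 + 1.06 × (1.0 − 1.8) + 0.8 × 1.2
   = 1.0 + 1 − 0.848 + 0.96 = 2.11

2.11%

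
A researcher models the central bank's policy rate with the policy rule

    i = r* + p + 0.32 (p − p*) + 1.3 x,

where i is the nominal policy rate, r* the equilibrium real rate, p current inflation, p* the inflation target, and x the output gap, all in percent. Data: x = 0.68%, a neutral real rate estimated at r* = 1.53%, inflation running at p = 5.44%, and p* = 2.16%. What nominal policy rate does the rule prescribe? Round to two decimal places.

i = 1.53 + 5.44 + 0.32 × (5.44 − 2.16) + 1.3 × 0.68
   = 1.53 + 5.44 + 1.0496 + 0.884 = 8.90

8.90%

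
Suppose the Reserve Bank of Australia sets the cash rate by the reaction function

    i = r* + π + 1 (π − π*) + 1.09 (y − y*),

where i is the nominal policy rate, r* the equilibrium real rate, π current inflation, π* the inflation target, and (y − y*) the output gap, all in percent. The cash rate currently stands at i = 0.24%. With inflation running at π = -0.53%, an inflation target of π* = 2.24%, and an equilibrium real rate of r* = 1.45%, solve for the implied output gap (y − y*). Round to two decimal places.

1.09 (y − y*) = 0.24 − 1.45 − (-0.53) − 1 × ((-0.53) − 2.24) = 2.09
(y − y*) = 2.09 / 1.09 = 1.92

1.92%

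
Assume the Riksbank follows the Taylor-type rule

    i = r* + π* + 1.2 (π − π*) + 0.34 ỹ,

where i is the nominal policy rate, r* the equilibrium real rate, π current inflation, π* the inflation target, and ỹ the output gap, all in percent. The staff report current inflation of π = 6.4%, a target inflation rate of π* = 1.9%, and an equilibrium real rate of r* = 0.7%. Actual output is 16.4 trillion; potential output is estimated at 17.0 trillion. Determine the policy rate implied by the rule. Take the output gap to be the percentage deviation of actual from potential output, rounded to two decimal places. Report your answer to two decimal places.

Output gap = 100 × (16.4 − 17.0) / 17.0 = -3.53%.
i = 0.70 + 1.90 + 1.2 × (6.40 − 1.90) + 0.34 × (-3.53)
   = 0.70 + 1.9 + 5.4 − 1.2002 = 6.80

6.80%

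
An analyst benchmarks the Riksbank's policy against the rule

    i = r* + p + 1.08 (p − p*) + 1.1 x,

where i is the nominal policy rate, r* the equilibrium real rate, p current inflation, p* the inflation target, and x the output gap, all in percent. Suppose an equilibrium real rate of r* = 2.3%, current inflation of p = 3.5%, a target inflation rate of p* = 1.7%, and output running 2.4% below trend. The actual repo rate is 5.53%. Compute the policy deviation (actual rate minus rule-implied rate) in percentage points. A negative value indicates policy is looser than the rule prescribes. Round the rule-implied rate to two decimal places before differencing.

0.43 pp

Output 2.4% below potential → x = -2.4.
i = 2.3 + 3.5 + 1.08 × (3.5 − 1.7) + 1.1 × (-2.4)
   = 2.3 + 3.5 + 1.944 − 2.64 = 5.10
Deviation = 5.53 − 5.10 = 0.43 pp.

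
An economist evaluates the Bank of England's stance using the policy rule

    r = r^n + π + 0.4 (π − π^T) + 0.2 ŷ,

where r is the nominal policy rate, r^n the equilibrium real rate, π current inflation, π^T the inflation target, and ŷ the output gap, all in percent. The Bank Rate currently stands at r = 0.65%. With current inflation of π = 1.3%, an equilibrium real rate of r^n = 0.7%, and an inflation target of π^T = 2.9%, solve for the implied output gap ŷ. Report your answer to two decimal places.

-3.55%

0.2 ŷ = 0.65 − 0.7 − 1.3 − 0.4 × (1.3 − 2.9) = -0.71
ŷ = -0.71 / 0.2 = -3.55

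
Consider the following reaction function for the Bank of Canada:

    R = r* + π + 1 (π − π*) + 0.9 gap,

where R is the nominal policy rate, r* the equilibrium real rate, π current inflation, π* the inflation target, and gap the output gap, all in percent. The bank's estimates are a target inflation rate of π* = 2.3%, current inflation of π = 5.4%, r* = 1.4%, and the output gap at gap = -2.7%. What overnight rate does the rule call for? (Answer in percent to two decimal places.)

R = 1.4 + 5.4 + 1 × (5.4 − 2.3) + 0.9 × (-2.7)
   = 1.4 + 5.4 + 3.1 − 2.43 = 7.47

7.47%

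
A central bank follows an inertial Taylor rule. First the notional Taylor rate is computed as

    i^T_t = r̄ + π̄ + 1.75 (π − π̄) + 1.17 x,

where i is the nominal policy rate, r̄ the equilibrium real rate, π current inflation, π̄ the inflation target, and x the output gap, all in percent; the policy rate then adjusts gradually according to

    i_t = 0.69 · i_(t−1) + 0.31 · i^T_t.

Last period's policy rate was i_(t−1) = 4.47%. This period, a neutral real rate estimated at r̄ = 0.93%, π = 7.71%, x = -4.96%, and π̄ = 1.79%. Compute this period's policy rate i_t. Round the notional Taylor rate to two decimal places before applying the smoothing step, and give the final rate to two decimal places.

5.34%

i^T_t = 0.93 + 1.79 + 1.75 × (7.71 − 1.79) + 1.17 × (-4.96)
   = 0.93 + 1.79 + 10.36 − 5.8032 = 7.28
i_t = 0.69 × 4.47 + 0.31 × 7.28 = 3.0843 + 2.2568 = 5.34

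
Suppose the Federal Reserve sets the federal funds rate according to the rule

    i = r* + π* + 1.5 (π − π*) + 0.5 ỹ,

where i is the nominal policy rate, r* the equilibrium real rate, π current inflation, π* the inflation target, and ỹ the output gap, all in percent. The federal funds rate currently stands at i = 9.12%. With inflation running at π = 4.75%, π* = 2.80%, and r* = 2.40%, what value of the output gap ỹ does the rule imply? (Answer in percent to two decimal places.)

0.5 ỹ = 9.12 − 2.40 − 2.80 − 1.5 × (4.75 − 2.80) = 0.995
ỹ = 0.995 / 0.5 = 1.99

1.99%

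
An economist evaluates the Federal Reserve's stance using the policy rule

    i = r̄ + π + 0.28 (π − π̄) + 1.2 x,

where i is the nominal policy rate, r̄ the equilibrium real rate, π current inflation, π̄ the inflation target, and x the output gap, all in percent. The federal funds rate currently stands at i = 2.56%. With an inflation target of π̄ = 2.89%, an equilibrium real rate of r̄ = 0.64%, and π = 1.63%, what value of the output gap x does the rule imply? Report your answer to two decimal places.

0.54%

1.2 x = 2.56 − 0.64 − 1.63 − 0.28 × (1.63 − 2.89) = 0.6428
x = 0.6428 / 1.2 = 0.54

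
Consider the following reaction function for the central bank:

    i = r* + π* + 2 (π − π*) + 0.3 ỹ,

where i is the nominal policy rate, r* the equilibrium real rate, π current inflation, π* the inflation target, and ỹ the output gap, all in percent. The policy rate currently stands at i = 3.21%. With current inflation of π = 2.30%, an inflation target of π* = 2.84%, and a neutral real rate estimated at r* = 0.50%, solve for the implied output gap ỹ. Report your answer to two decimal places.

0.3 ỹ = 3.21 − 0.50 − 2.84 − 2 × (2.30 − 2.84) = 0.95
ỹ = 0.95 / 0.3 = 3.17

3.17%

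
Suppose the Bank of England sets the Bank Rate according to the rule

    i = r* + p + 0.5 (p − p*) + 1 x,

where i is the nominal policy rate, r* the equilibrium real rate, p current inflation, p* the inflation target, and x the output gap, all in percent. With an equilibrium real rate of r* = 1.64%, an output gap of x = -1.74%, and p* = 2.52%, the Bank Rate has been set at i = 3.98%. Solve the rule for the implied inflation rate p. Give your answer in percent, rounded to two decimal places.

Collecting p: i = r* + (1 + 0.5) p − 0.5 p* + 1 x
1.5 p = 3.98 − 1.64 + 0.5 × 2.52 − 1 × (-1.74) = 5.34
p = 5.34 / 1.5 = 3.56

3.56%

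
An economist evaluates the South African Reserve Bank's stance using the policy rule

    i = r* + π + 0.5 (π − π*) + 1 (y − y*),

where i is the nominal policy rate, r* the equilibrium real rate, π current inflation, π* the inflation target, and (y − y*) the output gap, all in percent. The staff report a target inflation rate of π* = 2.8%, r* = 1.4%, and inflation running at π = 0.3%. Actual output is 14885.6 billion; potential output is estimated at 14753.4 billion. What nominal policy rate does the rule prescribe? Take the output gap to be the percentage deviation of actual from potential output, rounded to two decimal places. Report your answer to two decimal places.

Output gap = 100 × (14885.6 − 14753.4) / 14753.4 = 0.90%.
i = 1.40 + 0.30 + 0.5 × (0.30 − 2.80) + 1 × 0.90
   = 1.40 + 0.3 − 1.25 + 0.9 = 1.35

1.35%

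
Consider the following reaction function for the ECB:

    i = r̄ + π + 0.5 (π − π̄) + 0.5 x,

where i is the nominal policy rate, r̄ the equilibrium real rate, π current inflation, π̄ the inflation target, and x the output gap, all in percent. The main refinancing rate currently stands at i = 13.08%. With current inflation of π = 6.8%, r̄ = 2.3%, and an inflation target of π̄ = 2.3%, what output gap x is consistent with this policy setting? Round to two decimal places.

3.46%

0.5 x = 13.08 − 2.3 − 6.8 − 0.5 × (6.8 − 2.3) = 1.73
x = 1.73 / 0.5 = 3.46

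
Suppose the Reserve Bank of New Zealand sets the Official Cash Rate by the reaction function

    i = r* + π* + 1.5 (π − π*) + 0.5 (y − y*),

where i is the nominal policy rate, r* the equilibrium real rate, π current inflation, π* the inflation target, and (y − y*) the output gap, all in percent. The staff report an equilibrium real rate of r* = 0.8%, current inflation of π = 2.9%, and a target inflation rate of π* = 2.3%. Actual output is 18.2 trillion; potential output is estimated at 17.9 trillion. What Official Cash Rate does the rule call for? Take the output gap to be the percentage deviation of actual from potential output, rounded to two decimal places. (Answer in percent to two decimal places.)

4.84%

Output gap = 100 × (18.2 − 17.9) / 17.9 = 1.68%.
i = 0.80 + 2.30 + 1.5 × (2.90 − 2.30) + 0.5 × 1.68
   = 0.80 + 2.3 + 0.9 + 0.84 = 4.84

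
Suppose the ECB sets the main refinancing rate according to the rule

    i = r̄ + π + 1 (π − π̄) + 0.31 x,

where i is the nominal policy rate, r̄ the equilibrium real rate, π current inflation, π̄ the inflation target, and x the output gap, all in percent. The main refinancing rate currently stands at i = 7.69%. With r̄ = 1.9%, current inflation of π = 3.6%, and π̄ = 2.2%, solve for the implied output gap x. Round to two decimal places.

0.31 x = 7.69 − 1.9 − 3.6 − 1 × (3.6 − 2.2) = 0.79
x = 0.79 / 0.31 = 2.55

2.55%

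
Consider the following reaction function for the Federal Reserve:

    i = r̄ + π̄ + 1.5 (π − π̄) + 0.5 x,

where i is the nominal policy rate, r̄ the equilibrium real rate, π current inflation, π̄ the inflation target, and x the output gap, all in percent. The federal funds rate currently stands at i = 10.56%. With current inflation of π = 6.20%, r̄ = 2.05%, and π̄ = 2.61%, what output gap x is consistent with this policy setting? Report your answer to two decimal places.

1.03%

0.5 x = 10.56 − 2.05 − 2.61 − 1.5 × (6.20 − 2.61) = 0.515
x = 0.515 / 0.5 = 1.03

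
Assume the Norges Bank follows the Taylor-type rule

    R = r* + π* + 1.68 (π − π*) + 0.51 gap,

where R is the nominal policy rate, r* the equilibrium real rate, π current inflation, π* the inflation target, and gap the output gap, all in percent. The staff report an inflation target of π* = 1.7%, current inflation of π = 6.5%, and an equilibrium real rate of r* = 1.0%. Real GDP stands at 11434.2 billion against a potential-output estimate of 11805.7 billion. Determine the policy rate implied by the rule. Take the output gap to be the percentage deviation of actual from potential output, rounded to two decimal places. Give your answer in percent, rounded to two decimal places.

9.16%

Output gap = 100 × (11434.2 − 11805.7) / 11805.7 = -3.15%.
R = 1.00 + 1.70 + 1.68 × (6.50 − 1.70) + 0.51 × (-3.15)
   = 1.00 + 1.7 + 8.064 − 1.6065 = 9.16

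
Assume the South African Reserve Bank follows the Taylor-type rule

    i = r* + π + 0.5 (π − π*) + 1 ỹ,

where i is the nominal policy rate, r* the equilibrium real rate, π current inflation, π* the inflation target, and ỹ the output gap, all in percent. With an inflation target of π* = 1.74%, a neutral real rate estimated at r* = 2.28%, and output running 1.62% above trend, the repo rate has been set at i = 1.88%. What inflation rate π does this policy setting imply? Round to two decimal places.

-0.77%

Output 1.62% above potential → ỹ = 1.62.
Collecting π: i = r* + (1 + 0.5) π − 0.5 π* + 1 ỹ
1.5 π = 1.88 − 2.28 + 0.5 × 1.74 − 1 × 1.62 = -1.15
π = -1.15 / 1.5 = -0.77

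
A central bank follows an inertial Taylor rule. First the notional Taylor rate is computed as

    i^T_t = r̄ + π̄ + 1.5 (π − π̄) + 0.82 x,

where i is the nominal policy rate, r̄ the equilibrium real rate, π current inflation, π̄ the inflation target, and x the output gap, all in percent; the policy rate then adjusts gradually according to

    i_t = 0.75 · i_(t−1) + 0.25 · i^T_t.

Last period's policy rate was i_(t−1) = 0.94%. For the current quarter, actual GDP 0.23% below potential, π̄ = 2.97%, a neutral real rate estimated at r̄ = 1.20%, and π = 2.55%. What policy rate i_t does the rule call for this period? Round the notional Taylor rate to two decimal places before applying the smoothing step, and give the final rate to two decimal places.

1.54%

Output 0.23% below potential → x = -0.23.
i^T_t = 1.20 + 2.97 + 1.5 × (2.55 − 2.97) + 0.82 × (-0.23)
   = 1.20 + 2.97 − 0.63 − 0.1886 = 3.35
i_t = 0.75 × 0.94 + 0.25 × 3.35 = 0.705 + 0.8375 = 1.54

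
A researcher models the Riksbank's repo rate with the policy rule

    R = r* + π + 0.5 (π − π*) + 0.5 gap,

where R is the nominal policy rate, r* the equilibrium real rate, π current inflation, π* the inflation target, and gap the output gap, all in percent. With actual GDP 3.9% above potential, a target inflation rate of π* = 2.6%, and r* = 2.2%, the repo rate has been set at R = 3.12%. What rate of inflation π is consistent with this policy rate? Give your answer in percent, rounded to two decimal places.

Output 3.9% above potential → gap = 3.9.
Collecting π: R = r* + (1 + 0.5) π − 0.5 π* + 0.5 gap
1.5 π = 3.12 − 2.2 + 0.5 × 2.6 − 0.5 × 3.9 = 0.27
π = 0.27 / 1.5 = 0.18

0.18%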